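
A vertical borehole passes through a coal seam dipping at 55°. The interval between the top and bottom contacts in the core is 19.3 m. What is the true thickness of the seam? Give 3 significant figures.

True thickness t = h · cos(dip) = 19.3 × cos 55°
t = 19.3 × 0.5736 = 11.070 m

11.1 m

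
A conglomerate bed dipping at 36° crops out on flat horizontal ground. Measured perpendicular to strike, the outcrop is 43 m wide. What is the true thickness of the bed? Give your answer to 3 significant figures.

True thickness t = w · sin(dip) = 43 × sin 36°
t = 43 × 0.5878 = 25.275 m

25.3 m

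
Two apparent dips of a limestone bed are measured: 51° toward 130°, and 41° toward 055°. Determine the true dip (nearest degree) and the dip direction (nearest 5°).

true dip 54°, dip direction 105°

Each apparent-dip line lies in the plane. As unit vectors (x east, y north, z up), v₁ plunges 51°→130° and v₂ plunges 41°→055°.
Cross product v₁ × v₂ gives the pole to the plane: n ∝ (0.602, -0.164, 0.459).
True dip = arccos(n_z / |n|) = arccos(0.5925) = 53.7°.
Dip direction = azimuth of (n_x, n_y) = atan2(0.602, -0.164) = 105°.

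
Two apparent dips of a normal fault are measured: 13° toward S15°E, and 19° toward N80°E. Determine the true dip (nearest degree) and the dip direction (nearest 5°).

true dip 22°, dip direction 110°

The two traces are lines in the plane: v₁ = (sin 165°·cos 13°, cos 165°·cos 13°, −sin 13°), v₂ = (sin 80°·cos 19°, cos 80°·cos 19°, −sin 19°).
n = v₁ × v₂ = (0.343, -0.127, 0.918) (taken with n_z > 0).
True dip = arccos(n_z / |n|) = arccos(0.9288) = 21.8°.
Dip direction = azimuth of (n_x, n_y) = atan2(0.343, -0.127) = 110°.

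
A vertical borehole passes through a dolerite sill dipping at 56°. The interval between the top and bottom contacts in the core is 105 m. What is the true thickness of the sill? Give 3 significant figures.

True thickness t = h · cos(dip) = 105 × cos 56°
t = 105 × 0.5592 = 58.715 m

58.7 m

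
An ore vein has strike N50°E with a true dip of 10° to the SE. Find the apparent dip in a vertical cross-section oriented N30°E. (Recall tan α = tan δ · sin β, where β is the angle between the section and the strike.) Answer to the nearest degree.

The section lies 20° from the strike.
tan α = tan 10° × sin 20° = 0.1763 × 0.3420 = 0.0603
α = arctan(0.0603) = 3.45°

3°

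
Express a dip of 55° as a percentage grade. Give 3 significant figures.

grade % = 100 × tan 55° = 100 × 1.4281

143%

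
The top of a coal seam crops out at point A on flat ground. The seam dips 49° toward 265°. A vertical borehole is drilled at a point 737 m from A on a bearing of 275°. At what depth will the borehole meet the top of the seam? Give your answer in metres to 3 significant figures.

835 m

The hole lies 10° from the dip direction, so the down-dip offset is 737 × cos 10° = 725.80 m.
Depth = down-dip offset × tan(dip) = 725.80 × tan 49° = 725.80 × 1.1504
Depth = 834.94 m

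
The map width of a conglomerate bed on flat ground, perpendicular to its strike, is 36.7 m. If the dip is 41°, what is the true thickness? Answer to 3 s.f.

24.1 m

True thickness t = w · sin(dip) = 36.7 × sin 41°
t = 36.7 × 0.6561 = 24.077 m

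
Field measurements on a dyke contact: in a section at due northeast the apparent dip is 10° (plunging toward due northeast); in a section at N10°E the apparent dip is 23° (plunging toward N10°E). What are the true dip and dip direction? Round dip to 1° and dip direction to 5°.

true dip 27°, dip direction 335°

Each apparent-dip line lies in the plane. As unit vectors (x east, y north, z up), v₁ plunges 10°→due northeast and v₂ plunges 23°→N10°E.
n = v₁ × v₂ = (-0.115, 0.244, 0.520) (taken with n_z > 0).
Dip δ = arctan(|n_h|/n_z) = arctan(0.270/0.520) = 27.4°.
Dip direction = azimuth of (n_x, n_y) = atan2(-0.115, 0.244) = 335°.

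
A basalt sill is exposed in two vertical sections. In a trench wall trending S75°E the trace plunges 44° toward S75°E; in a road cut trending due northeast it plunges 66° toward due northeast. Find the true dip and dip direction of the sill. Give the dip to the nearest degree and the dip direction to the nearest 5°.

Represent each trace as a vector plunging at its apparent dip toward its trend (east-north-up frame): v₁ = (0.695, -0.186, -0.695), v₂ = (0.288, 0.288, -0.914).
The plane normal is n = v₁ × v₂ ∝ (0.370, 0.435, 0.253).
True dip = arccos(n_z / |n|) = arccos(0.4056) = 66.1°.
Dip direction = atan2(0.370, 0.435) = 40° (azimuth of n's horizontal projection).

true dip 66°, dip direction 040°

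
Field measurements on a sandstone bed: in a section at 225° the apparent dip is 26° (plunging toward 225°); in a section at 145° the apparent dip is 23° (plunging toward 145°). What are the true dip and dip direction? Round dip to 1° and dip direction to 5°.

The two traces are lines in the plane: v₁ = (sin 225°·cos 26°, cos 225°·cos 26°, −sin 26°), v₂ = (sin 145°·cos 23°, cos 145°·cos 23°, −sin 23°).
The plane normal is n = v₁ × v₂ ∝ (-0.082, -0.480, 0.815).
True dip = arccos(n_z / |n|) = arccos(0.8585) = 30.9°.
Dip direction = atan2(-0.082, -0.480) = 190° (azimuth of n's horizontal projection).

true dip 31°, dip direction 190°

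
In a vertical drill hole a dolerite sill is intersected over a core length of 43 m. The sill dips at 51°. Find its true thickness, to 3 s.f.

27.1 m

True thickness t = h · cos(dip) = 43 × cos 51°
t = 43 × 0.6293 = 27.061 m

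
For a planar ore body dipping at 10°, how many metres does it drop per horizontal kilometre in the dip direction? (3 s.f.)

176 m

drop per km = 1000 × tan 10° = 1000 × 0.1763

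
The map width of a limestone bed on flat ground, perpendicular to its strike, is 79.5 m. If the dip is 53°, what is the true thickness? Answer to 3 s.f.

True thickness t = w · sin(dip) = 79.5 × sin 53°
t = 79.5 × 0.7986 = 63.492 m

63.5 m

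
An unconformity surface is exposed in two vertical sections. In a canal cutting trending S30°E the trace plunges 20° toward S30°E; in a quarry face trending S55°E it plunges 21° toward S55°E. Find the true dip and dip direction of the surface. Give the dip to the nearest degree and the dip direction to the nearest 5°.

Each apparent-dip line lies in the plane. As unit vectors (x east, y north, z up), v₁ plunges 20°→S30°E and v₂ plunges 21°→S55°E.
n = v₁ × v₂ = (0.108, -0.093, 0.371) (taken with n_z > 0).
tan δ = √(n_x²+n_y²)/n_z = 0.143/0.371, so δ = 21.1°.
The horizontal component of n points toward azimuth atan2(n_x, n_y) = 131°, the dip direction.

true dip 21°, dip direction 130°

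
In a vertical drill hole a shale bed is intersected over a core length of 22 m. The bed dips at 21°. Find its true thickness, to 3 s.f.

True thickness t = h · cos(dip) = 22 × cos 21°
t = 22 × 0.9336 = 20.539 m

20.5 m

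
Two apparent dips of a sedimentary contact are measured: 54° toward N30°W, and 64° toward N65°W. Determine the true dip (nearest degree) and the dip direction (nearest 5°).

true dip 65°, dip direction 280°

Represent each trace as a vector plunging at its apparent dip toward its trend (east-north-up frame): v₁ = (-0.294, 0.509, -0.809), v₂ = (-0.397, 0.185, -0.899).
n = v₁ × v₂ = (-0.308, 0.057, 0.148) (taken with n_z > 0).
tan δ = √(n_x²+n_y²)/n_z = 0.313/0.148, so δ = 64.7°.
The horizontal component of n points toward azimuth atan2(n_x, n_y) = 281°, the dip direction.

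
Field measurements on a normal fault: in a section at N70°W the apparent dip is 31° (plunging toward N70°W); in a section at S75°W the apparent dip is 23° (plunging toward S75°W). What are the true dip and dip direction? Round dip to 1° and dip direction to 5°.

true dip 31°, dip direction 300°

The two traces are lines in the plane: v₁ = (sin 290°·cos 31°, cos 290°·cos 31°, −sin 31°), v₂ = (sin 255°·cos 23°, cos 255°·cos 23°, −sin 23°).
The plane normal is n = v₁ × v₂ ∝ (-0.237, 0.143, 0.453).
Dip δ = arctan(|n_h|/n_z) = arctan(0.277/0.453) = 31.5°.
Dip direction = azimuth of (n_x, n_y) = atan2(-0.237, 0.143) = 301°.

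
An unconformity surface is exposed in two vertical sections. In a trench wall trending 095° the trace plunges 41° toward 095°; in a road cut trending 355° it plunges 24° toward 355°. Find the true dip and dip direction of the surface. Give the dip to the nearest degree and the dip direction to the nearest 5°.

Each apparent-dip line lies in the plane. As unit vectors (x east, y north, z up), v₁ plunges 41°→095° and v₂ plunges 24°→355°.
n = v₁ × v₂ = (0.624, 0.358, 0.679) (taken with n_z > 0).
True dip = arccos(n_z / |n|) = arccos(0.6865) = 46.6°.
Dip direction = azimuth of (n_x, n_y) = atan2(0.624, 0.358) = 60°.

true dip 47°, dip direction 060°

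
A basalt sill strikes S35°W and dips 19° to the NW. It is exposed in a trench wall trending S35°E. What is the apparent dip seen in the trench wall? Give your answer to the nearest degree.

18°

Angle between strike (S35°W) and section (S35°E): β = 70°.
tan(apparent dip) = tan 19° · sin 70° = 0.3236
apparent dip = arctan 0.3236 = 17.93°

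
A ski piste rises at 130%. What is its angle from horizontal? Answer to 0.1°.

52.4°

tan θ = 130/100 = 1.3000
θ = arctan(1.3000) = 52.43°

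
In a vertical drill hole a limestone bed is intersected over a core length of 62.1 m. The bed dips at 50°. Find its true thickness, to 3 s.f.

39.9 m

True thickness t = h · cos(dip) = 62.1 × cos 50°
t = 62.1 × 0.6428 = 39.917 m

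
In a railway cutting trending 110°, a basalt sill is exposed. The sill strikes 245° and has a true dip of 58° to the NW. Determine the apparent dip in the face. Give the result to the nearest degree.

49°

The section lies 45° from the strike.
tan(apparent dip) = tan 58° · sin 45° = 1.1316
α = arctan(1.1316) = 48.53°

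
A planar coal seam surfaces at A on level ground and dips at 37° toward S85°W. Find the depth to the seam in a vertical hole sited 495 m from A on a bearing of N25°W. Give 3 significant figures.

128 m

The hole lies 70° from the dip direction, so the down-dip offset is 495 × cos 70° = 169.30 m.
Depth = down-dip offset × tan(dip) = 169.30 × tan 37° = 169.30 × 0.7536
Depth = 127.58 m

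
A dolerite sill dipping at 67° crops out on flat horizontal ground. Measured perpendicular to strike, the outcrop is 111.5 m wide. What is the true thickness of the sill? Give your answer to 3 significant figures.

103 m

True thickness t = w · sin(dip) = 111.5 × sin 67°
t = 111.5 × 0.9205 = 102.636 m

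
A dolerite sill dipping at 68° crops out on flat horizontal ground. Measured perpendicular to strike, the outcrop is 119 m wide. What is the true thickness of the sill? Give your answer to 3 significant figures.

110 m

True thickness t = w · sin(dip) = 119 × sin 68°
t = 119 × 0.9272 = 110.335 m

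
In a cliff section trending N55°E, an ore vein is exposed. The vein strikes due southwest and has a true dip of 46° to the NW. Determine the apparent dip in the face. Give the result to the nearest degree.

Angle between strike (due southwest) and section (N55°E): β = 10°.
tan α = tan 46° × sin 10° = 1.0355 × 0.1736 = 0.1798
α = arctan(0.1798) = 10.19°

10°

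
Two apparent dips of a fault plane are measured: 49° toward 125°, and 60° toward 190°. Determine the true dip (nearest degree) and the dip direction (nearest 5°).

true dip 61°, dip direction 175°

Represent each trace as a vector plunging at its apparent dip toward its trend (east-north-up frame): v₁ = (0.537, -0.376, -0.755), v₂ = (-0.087, -0.492, -0.866).
n = v₁ × v₂ = (0.046, -0.531, 0.297) (taken with n_z > 0).
True dip = arccos(n_z / |n|) = arccos(0.4872) = 60.8°.
Dip direction = atan2(0.046, -0.531) = 175° (azimuth of n's horizontal projection).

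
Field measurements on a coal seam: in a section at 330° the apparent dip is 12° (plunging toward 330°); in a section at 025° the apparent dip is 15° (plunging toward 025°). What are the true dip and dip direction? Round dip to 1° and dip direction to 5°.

true dip 16°, dip direction 010°

Each apparent-dip line lies in the plane. As unit vectors (x east, y north, z up), v₁ plunges 12°→330° and v₂ plunges 15°→025°.
n = v₁ × v₂ = (0.037, 0.211, 0.774) (taken with n_z > 0).
True dip = arccos(n_z / |n|) = arccos(0.9636) = 15.5°.
Dip direction = azimuth of (n_x, n_y) = atan2(0.037, 0.211) = 10°.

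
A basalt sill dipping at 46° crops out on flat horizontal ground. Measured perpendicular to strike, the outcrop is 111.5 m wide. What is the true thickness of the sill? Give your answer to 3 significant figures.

True thickness t = w · sin(dip) = 111.5 × sin 46°
t = 111.5 × 0.7193 = 80.206 m

80.2 m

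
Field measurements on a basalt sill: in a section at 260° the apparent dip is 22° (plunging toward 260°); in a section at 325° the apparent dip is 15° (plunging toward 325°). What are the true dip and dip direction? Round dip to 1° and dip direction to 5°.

true dip 23°, dip direction 275°

Each apparent-dip line lies in the plane. As unit vectors (x east, y north, z up), v₁ plunges 22°→260° and v₂ plunges 15°→325°.
Cross product v₁ × v₂ gives the pole to the plane: n ∝ (-0.338, 0.029, 0.812).
True dip = arccos(n_z / |n|) = arccos(0.9226) = 22.7°.
The horizontal component of n points toward azimuth atan2(n_x, n_y) = 275°, the dip direction.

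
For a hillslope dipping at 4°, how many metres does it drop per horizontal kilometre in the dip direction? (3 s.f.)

drop per km = 1000 × tan 4° = 1000 × 0.0699

69.9 m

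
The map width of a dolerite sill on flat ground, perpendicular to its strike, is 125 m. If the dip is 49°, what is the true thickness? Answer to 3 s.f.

True thickness t = w · sin(dip) = 125 × sin 49°
t = 125 × 0.7547 = 94.339 m

94.3 m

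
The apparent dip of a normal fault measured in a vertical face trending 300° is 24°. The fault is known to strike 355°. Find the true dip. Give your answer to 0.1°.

28.5°

β = acute angle between strike 355° and section 300° = 55°.
tan(true dip) = tan 24° / sin 55° = 0.5435
δ = arctan(0.5435) = 28.53°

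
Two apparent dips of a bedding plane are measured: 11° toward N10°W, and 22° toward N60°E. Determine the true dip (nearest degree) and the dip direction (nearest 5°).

true dip 22°, dip direction 050°

Each apparent-dip line lies in the plane. As unit vectors (x east, y north, z up), v₁ plunges 11°→N10°W and v₂ plunges 22°→N60°E.
The plane normal is n = v₁ × v₂ ∝ (0.274, 0.217, 0.855).
tan δ = √(n_x²+n_y²)/n_z = 0.349/0.855, so δ = 22.2°.
Dip direction = atan2(0.274, 0.217) = 52° (azimuth of n's horizontal projection).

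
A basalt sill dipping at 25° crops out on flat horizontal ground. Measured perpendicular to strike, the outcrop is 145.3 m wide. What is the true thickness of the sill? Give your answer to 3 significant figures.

61.4 m

True thickness t = w · sin(dip) = 145.3 × sin 25°
t = 145.3 × 0.4226 = 61.406 m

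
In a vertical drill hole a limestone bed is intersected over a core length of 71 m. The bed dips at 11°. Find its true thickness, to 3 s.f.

True thickness t = h · cos(dip) = 71 × cos 11°
t = 71 × 0.9816 = 69.696 m

69.7 m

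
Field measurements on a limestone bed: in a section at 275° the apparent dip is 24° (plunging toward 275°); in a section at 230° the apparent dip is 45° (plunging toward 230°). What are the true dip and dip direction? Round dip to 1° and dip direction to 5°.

Each apparent-dip line lies in the plane. As unit vectors (x east, y north, z up), v₁ plunges 24°→275° and v₂ plunges 45°→230°.
Cross product v₁ × v₂ gives the pole to the plane: n ∝ (-0.241, -0.423, 0.457).
True dip = arccos(n_z / |n|) = arccos(0.6840) = 46.8°.
Dip direction = azimuth of (n_x, n_y) = atan2(-0.241, -0.423) = 210°.

true dip 47°, dip direction 210°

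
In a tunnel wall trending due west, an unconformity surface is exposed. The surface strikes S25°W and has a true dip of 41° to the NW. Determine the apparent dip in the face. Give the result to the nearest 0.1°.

The section lies 65° from the strike.
tan(apparent dip) = tan 41° · sin 65° = 0.7878
apparent dip = arctan 0.7878 = 38.23°

38.2°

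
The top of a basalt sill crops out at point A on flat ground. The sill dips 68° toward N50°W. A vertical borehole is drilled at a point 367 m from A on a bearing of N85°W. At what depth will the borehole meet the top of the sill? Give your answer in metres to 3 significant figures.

The hole lies 35° from the dip direction, so the down-dip offset is 367 × cos 35° = 300.63 m.
Depth = down-dip offset × tan(dip) = 300.63 × tan 68° = 300.63 × 2.4751
Depth = 744.08 m

744 m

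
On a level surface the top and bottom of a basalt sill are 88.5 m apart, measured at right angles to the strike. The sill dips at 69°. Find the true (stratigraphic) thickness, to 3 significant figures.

82.6 m

True thickness t = w · sin(dip) = 88.5 × sin 69°
t = 88.5 × 0.9336 = 82.622 m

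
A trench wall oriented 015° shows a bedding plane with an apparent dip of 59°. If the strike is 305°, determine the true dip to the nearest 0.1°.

The section is 70° from the strike.
tan(true dip) = tan 59° / sin 70° = 1.7711
δ = arctan(1.7711) = 60.55°

60.5°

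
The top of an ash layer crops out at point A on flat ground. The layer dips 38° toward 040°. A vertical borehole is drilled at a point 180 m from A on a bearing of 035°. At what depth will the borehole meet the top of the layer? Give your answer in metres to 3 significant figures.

The hole lies 5° from the dip direction, so the down-dip offset is 180 × cos 5° = 179.32 m.
Depth = down-dip offset × tan(dip) = 179.32 × tan 38° = 179.32 × 0.7813
Depth = 140.10 m

140 m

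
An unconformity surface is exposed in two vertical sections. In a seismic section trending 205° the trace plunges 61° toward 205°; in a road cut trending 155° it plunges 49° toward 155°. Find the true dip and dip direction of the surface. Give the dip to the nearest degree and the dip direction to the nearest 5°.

The two traces are lines in the plane: v₁ = (sin 205°·cos 61°, cos 205°·cos 61°, −sin 61°), v₂ = (sin 155°·cos 49°, cos 155°·cos 49°, −sin 49°).
The plane normal is n = v₁ × v₂ ∝ (-0.188, -0.397, 0.244).
True dip = arccos(n_z / |n|) = arccos(0.4848) = 61.0°.
The horizontal component of n points toward azimuth atan2(n_x, n_y) = 205°, the dip direction.

true dip 61°, dip direction 205°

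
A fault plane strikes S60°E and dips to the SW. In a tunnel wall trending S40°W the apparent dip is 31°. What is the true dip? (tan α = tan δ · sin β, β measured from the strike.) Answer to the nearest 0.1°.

The section is 80° from the strike.
tan δ = tan α / sin β = tan 31° / sin 80° = 0.6009 / 0.9848 = 0.6101
δ = arctan(0.6101) = 31.39°

31.4°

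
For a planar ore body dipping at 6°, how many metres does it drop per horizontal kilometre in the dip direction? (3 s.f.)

105 m

drop per km = 1000 × tan 6° = 1000 × 0.1051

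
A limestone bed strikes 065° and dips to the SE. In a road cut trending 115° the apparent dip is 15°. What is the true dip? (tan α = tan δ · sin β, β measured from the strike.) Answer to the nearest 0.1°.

19.3°

The section is 50° from the strike.
tan(true dip) = tan 15° / sin 50° = 0.3498
true dip = arctan 0.3498 = 19.28°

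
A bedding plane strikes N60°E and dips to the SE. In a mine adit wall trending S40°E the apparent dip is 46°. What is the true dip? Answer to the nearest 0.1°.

46.4°

The section is 80° from the strike.
tan δ = tan α / sin β = tan 46° / sin 80° = 1.0355 / 0.9848 = 1.0515
true dip = arctan 1.0515 = 46.44°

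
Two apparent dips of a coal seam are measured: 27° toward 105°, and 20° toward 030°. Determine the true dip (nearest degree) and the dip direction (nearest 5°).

The two traces are lines in the plane: v₁ = (sin 105°·cos 27°, cos 105°·cos 27°, −sin 27°), v₂ = (sin 30°·cos 20°, cos 30°·cos 20°, −sin 20°).
Cross product v₁ × v₂ gives the pole to the plane: n ∝ (0.448, 0.081, 0.809).
Dip δ = arctan(|n_h|/n_z) = arctan(0.456/0.809) = 29.4°.
The horizontal component of n points toward azimuth atan2(n_x, n_y) = 80°, the dip direction.

true dip 29°, dip direction 080°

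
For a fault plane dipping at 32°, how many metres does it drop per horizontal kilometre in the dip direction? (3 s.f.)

625 m

drop per km = 1000 × tan 32° = 1000 × 0.6249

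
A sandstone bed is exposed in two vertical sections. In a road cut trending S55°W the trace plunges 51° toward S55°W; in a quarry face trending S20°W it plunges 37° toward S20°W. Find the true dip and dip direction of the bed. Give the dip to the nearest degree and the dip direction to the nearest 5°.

true dip 53°, dip direction 255°

Each apparent-dip line lies in the plane. As unit vectors (x east, y north, z up), v₁ plunges 51°→S55°W and v₂ plunges 37°→S20°W.
n = v₁ × v₂ = (-0.366, -0.098, 0.288) (taken with n_z > 0).
True dip = arccos(n_z / |n|) = arccos(0.6055) = 52.7°.
Dip direction = atan2(-0.366, -0.098) = 255° (azimuth of n's horizontal projection).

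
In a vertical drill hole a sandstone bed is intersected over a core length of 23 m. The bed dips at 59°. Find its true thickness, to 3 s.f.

True thickness t = h · cos(dip) = 23 × cos 59°
t = 23 × 0.5150 = 11.846 m

11.8 m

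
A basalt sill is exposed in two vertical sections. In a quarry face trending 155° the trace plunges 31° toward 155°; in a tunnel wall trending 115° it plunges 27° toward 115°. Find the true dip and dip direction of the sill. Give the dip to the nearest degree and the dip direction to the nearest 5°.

true dip 31°, dip direction 150°

Each apparent-dip line lies in the plane. As unit vectors (x east, y north, z up), v₁ plunges 31°→155° and v₂ plunges 27°→115°.
Cross product v₁ × v₂ gives the pole to the plane: n ∝ (0.159, -0.251, 0.491).
tan δ = √(n_x²+n_y²)/n_z = 0.297/0.491, so δ = 31.2°.
The horizontal component of n points toward azimuth atan2(n_x, n_y) = 148°, the dip direction.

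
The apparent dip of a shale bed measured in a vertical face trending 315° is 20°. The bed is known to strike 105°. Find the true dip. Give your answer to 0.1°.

The section is 30° from the strike.
tan(true dip) = tan 20° / sin 30° = 0.7279
true dip = arctan 0.7279 = 36.05°

36.1°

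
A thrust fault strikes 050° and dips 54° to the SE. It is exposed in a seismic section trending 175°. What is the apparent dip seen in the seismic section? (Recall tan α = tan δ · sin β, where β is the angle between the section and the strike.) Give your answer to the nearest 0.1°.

The section lies 55° from the strike.
tan α = tan 54° × sin 55° = 1.3764 × 0.8192 = 1.1275
apparent dip = arctan 1.1275 = 48.43°

48.4°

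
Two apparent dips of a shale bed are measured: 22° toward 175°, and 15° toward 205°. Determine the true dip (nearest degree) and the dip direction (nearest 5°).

The two traces are lines in the plane: v₁ = (sin 175°·cos 22°, cos 175°·cos 22°, −sin 22°), v₂ = (sin 205°·cos 15°, cos 205°·cos 15°, −sin 15°).
Cross product v₁ × v₂ gives the pole to the plane: n ∝ (0.089, -0.174, 0.448).
Dip δ = arctan(|n_h|/n_z) = arctan(0.195/0.448) = 23.6°.
The horizontal component of n points toward azimuth atan2(n_x, n_y) = 153°, the dip direction.

true dip 24°, dip direction 155°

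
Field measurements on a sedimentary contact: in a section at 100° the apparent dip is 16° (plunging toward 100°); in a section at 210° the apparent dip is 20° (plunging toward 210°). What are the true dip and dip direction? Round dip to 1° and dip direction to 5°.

The two traces are lines in the plane: v₁ = (sin 100°·cos 16°, cos 100°·cos 16°, −sin 16°), v₂ = (sin 210°·cos 20°, cos 210°·cos 20°, −sin 20°).
The plane normal is n = v₁ × v₂ ∝ (0.167, -0.453, 0.849).
tan δ = √(n_x²+n_y²)/n_z = 0.483/0.849, so δ = 29.6°.
The horizontal component of n points toward azimuth atan2(n_x, n_y) = 160°, the dip direction.

true dip 30°, dip direction 160°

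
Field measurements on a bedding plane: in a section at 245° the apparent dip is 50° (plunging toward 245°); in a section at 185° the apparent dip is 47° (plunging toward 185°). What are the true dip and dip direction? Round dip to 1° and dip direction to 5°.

Each apparent-dip line lies in the plane. As unit vectors (x east, y north, z up), v₁ plunges 50°→245° and v₂ plunges 47°→185°.
Cross product v₁ × v₂ gives the pole to the plane: n ∝ (-0.322, -0.381, 0.380).
tan δ = √(n_x²+n_y²)/n_z = 0.498/0.380, so δ = 52.7°.
Dip direction = azimuth of (n_x, n_y) = atan2(-0.322, -0.381) = 220°.

true dip 53°, dip direction 220°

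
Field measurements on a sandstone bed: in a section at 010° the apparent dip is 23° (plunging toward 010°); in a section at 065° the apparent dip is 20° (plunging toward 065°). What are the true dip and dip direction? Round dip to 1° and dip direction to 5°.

true dip 24°, dip direction 030°

Represent each trace as a vector plunging at its apparent dip toward its trend (east-north-up frame): v₁ = (0.160, 0.907, -0.391), v₂ = (0.852, 0.397, -0.342).
n = v₁ × v₂ = (0.155, 0.278, 0.709) (taken with n_z > 0).
Dip δ = arctan(|n_h|/n_z) = arctan(0.318/0.709) = 24.2°.
Dip direction = atan2(0.155, 0.278) = 29° (azimuth of n's horizontal projection).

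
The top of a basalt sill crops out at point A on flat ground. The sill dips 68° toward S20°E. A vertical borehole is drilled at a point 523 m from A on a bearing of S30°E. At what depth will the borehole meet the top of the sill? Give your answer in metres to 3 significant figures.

1270 m

The hole lies 10° from the dip direction, so the down-dip offset is 523 × cos 10° = 515.05 m.
Depth = down-dip offset × tan(dip) = 515.05 × tan 68° = 515.05 × 2.4751
Depth = 1274.80 m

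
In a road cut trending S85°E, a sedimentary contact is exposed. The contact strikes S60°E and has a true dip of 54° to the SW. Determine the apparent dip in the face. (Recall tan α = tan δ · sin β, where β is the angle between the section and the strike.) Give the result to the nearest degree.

The section lies 25° from the strike.
tan α = tan 54° × sin 25° = 1.3764 × 0.4226 = 0.5817
apparent dip = arctan 0.5817 = 30.19°

30°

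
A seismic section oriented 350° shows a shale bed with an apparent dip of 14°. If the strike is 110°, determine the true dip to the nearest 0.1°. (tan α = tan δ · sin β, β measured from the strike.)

16.1°

β = acute angle between strike 110° and section 350° = 60°.
tan(true dip) = tan 14° / sin 60° = 0.2879
δ = arctan(0.2879) = 16.06°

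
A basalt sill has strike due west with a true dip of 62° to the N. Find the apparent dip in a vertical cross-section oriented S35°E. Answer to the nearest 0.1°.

The section lies 55° from the strike.
tan(apparent dip) = tan 62° · sin 55° = 1.5406
α = arctan(1.5406) = 57.01°

57.0°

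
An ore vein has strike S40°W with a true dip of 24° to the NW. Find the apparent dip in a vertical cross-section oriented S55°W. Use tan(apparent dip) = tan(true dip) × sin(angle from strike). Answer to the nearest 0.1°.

Angle between strike (S40°W) and section (S55°W): β = 15°.
tan(apparent dip) = tan 24° · sin 15° = 0.1152
α = arctan(0.1152) = 6.57°

6.6°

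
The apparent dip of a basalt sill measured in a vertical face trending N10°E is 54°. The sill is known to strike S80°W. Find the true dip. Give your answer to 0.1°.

β = acute angle between strike S80°W and section N10°E = 70°.
tan δ = tan α / sin β = tan 54° / sin 70° = 1.3764 / 0.9397 = 1.4647
δ = arctan(1.4647) = 55.68°

55.7°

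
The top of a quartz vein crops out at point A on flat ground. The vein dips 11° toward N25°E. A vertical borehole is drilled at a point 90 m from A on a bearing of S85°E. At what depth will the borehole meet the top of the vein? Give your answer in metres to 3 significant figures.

The hole lies 70° from the dip direction, so the down-dip offset is 90 × cos 70° = 30.78 m.
Depth = down-dip offset × tan(dip) = 30.78 × tan 11° = 30.78 × 0.1944
Depth = 5.98 m

5.98 m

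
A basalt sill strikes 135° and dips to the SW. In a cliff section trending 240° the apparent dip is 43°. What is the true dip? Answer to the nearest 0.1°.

β = acute angle between strike 135° and section 240° = 75°.
tan(true dip) = tan 43° / sin 75° = 0.9654
true dip = arctan 0.9654 = 43.99°

44.0°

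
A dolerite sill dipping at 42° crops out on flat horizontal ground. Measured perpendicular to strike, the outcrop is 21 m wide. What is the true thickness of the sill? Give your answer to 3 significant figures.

True thickness t = w · sin(dip) = 21 × sin 42°
t = 21 × 0.6691 = 14.052 m

14.1 m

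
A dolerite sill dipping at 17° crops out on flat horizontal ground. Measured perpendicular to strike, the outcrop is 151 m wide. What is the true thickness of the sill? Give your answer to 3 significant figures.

44.1 m

True thickness t = w · sin(dip) = 151 × sin 17°
t = 151 × 0.2924 = 44.148 m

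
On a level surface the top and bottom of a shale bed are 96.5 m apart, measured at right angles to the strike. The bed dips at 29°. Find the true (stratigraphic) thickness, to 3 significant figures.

46.8 m

True thickness t = w · sin(dip) = 96.5 × sin 29°
t = 96.5 × 0.4848 = 46.784 m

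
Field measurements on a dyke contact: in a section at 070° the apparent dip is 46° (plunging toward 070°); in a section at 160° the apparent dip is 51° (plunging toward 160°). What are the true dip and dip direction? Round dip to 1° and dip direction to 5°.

true dip 58°, dip direction 120°

The two traces are lines in the plane: v₁ = (sin 70°·cos 46°, cos 70°·cos 46°, −sin 46°), v₂ = (sin 160°·cos 51°, cos 160°·cos 51°, −sin 51°).
The plane normal is n = v₁ × v₂ ∝ (0.610, -0.352, 0.437).
Dip δ = arctan(|n_h|/n_z) = arctan(0.705/0.437) = 58.2°.
Dip direction = azimuth of (n_x, n_y) = atan2(0.610, -0.352) = 120°.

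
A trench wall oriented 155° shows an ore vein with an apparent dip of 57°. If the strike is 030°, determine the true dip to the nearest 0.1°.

The section is 55° from the strike.
tan(true dip) = tan 57° / sin 55° = 1.8798
true dip = arctan 1.8798 = 61.99°

62.0°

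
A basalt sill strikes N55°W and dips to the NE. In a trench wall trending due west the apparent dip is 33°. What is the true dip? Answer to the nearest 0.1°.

48.5°

β = acute angle between strike N55°W and section due west = 35°.
tan(true dip) = tan 33° / sin 35° = 1.1322
true dip = arctan 1.1322 = 48.55°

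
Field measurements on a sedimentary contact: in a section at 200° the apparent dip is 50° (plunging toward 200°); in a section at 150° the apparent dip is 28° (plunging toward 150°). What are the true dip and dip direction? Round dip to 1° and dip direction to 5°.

Represent each trace as a vector plunging at its apparent dip toward its trend (east-north-up frame): v₁ = (-0.220, -0.604, -0.766), v₂ = (0.441, -0.765, -0.469).
The plane normal is n = v₁ × v₂ ∝ (-0.302, -0.441, 0.435).
Dip δ = arctan(|n_h|/n_z) = arctan(0.535/0.435) = 50.9°.
Dip direction = atan2(-0.302, -0.441) = 214° (azimuth of n's horizontal projection).

true dip 51°, dip direction 215°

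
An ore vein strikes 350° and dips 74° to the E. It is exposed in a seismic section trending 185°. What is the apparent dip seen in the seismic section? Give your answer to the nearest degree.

The section lies 15° from the strike.
tan α = tan 74° × sin 15° = 3.4874 × 0.2588 = 0.9026
apparent dip = arctan 0.9026 = 42.07°

42°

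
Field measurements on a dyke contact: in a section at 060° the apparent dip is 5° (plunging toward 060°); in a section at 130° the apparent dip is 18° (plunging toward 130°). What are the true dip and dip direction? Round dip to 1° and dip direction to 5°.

true dip 18°, dip direction 135°

Each apparent-dip line lies in the plane. As unit vectors (x east, y north, z up), v₁ plunges 5°→060° and v₂ plunges 18°→130°.
n = v₁ × v₂ = (0.207, -0.203, 0.890) (taken with n_z > 0).
Dip δ = arctan(|n_h|/n_z) = arctan(0.290/0.890) = 18.1°.
Dip direction = atan2(0.207, -0.203) = 134° (azimuth of n's horizontal projection).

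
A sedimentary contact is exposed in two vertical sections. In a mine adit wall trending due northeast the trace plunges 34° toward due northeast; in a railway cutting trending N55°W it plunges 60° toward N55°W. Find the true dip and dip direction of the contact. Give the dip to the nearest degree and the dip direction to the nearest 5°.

true dip 63°, dip direction 335°

Represent each trace as a vector plunging at its apparent dip toward its trend (east-north-up frame): v₁ = (0.586, 0.586, -0.559), v₂ = (-0.410, 0.287, -0.866).
The plane normal is n = v₁ × v₂ ∝ (-0.347, 0.737, 0.408).
True dip = arccos(n_z / |n|) = arccos(0.4481) = 63.4°.
The horizontal component of n points toward azimuth atan2(n_x, n_y) = 335°, the dip direction.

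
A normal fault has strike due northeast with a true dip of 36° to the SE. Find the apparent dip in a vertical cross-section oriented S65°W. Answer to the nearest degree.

Angle between strike (due northeast) and section (S65°W): β = 20°.
tan α = tan 36° × sin 20° = 0.7265 × 0.3420 = 0.2485
apparent dip = arctan 0.2485 = 13.95°

14°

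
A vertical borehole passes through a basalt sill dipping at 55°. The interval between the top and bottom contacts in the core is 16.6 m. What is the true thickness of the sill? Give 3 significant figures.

True thickness t = h · cos(dip) = 16.6 × cos 55°
t = 16.6 × 0.5736 = 9.521 m

9.52 m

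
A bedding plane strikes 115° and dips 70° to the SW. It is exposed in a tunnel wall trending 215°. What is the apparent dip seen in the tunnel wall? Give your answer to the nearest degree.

70°

Angle between strike (115°) and section (215°): β = 80°.
tan(apparent dip) = tan 70° · sin 80° = 2.7057
α = arctan(2.7057) = 69.72°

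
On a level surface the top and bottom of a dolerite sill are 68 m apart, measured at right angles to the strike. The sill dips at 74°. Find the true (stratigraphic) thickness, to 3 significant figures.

65.4 m

True thickness t = w · sin(dip) = 68 × sin 74°
t = 68 × 0.9613 = 65.366 m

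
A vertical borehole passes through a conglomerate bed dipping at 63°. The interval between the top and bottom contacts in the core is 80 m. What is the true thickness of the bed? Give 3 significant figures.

True thickness t = h · cos(dip) = 80 × cos 63°
t = 80 × 0.4540 = 36.319 m

36.3 m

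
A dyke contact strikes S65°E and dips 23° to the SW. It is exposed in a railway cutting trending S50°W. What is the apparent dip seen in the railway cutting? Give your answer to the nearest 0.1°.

21.0°

The section lies 65° from the strike.
tan(apparent dip) = tan 23° · sin 65° = 0.3847
apparent dip = arctan 0.3847 = 21.04°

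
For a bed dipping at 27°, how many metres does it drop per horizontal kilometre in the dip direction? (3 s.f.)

510 m

drop per km = 1000 × tan 27° = 1000 × 0.5095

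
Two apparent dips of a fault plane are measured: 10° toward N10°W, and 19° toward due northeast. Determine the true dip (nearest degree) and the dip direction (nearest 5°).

true dip 19°, dip direction 050°

Represent each trace as a vector plunging at its apparent dip toward its trend (east-north-up frame): v₁ = (-0.171, 0.970, -0.174), v₂ = (0.669, 0.669, -0.326).
The plane normal is n = v₁ × v₂ ∝ (0.200, 0.172, 0.763).
True dip = arccos(n_z / |n|) = arccos(0.9452) = 19.0°.
Dip direction = atan2(0.200, 0.172) = 49° (azimuth of n's horizontal projection).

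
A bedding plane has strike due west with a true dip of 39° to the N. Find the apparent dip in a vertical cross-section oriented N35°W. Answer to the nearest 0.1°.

Angle between strike (due west) and section (N35°W): β = 55°.
tan(apparent dip) = tan 39° · sin 55° = 0.6633
α = arctan(0.6633) = 33.56°

33.6°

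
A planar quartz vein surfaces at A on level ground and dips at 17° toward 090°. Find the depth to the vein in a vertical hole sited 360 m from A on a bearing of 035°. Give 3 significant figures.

63.1 m

The hole lies 55° from the dip direction, so the down-dip offset is 360 × cos 55° = 206.49 m.
Depth = down-dip offset × tan(dip) = 206.49 × tan 17° = 206.49 × 0.3057
Depth = 63.13 m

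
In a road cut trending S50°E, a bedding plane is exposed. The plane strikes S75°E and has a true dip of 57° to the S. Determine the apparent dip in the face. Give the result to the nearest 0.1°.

Angle between strike (S75°E) and section (S50°E): β = 25°.
tan α = tan 57° × sin 25° = 1.5399 × 0.4226 = 0.6508
apparent dip = arctan 0.6508 = 33.06°

33.1°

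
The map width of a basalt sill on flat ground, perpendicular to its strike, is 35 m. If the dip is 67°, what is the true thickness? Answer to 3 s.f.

True thickness t = w · sin(dip) = 35 × sin 67°
t = 35 × 0.9205 = 32.218 m

32.2 m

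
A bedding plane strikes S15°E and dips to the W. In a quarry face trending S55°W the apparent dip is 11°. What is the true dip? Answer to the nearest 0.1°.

11.7°

β = acute angle between strike S15°E and section S55°W = 70°.
tan δ = tan α / sin β = tan 11° / sin 70° = 0.1944 / 0.9397 = 0.2069
δ = arctan(0.2069) = 11.69°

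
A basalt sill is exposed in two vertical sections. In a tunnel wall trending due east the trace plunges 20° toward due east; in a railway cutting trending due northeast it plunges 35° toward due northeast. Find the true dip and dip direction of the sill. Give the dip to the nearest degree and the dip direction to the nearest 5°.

true dip 36°, dip direction 030°

Each apparent-dip line lies in the plane. As unit vectors (x east, y north, z up), v₁ plunges 20°→due east and v₂ plunges 35°→due northeast.
Cross product v₁ × v₂ gives the pole to the plane: n ∝ (0.198, 0.341, 0.544).
True dip = arccos(n_z / |n|) = arccos(0.8099) = 35.9°.
The horizontal component of n points toward azimuth atan2(n_x, n_y) = 30°, the dip direction.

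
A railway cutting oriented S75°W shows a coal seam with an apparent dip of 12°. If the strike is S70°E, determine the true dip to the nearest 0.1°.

20.3°

The section is 35° from the strike.
tan(true dip) = tan 12° / sin 35° = 0.3706
δ = arctan(0.3706) = 20.33°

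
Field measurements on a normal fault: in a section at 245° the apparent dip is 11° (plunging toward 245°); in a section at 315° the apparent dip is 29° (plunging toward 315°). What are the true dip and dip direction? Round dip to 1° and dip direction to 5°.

true dip 29°, dip direction 315°

The two traces are lines in the plane: v₁ = (sin 245°·cos 11°, cos 245°·cos 11°, −sin 11°), v₂ = (sin 315°·cos 29°, cos 315°·cos 29°, −sin 29°).
n = v₁ × v₂ = (-0.319, 0.313, 0.807) (taken with n_z > 0).
Dip δ = arctan(|n_h|/n_z) = arctan(0.447/0.807) = 29.0°.
Dip direction = azimuth of (n_x, n_y) = atan2(-0.319, 0.313) = 314°.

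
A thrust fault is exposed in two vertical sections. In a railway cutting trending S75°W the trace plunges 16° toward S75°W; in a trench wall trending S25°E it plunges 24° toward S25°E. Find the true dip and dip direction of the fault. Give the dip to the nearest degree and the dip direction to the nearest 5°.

The two traces are lines in the plane: v₁ = (sin 255°·cos 16°, cos 255°·cos 16°, −sin 16°), v₂ = (sin 155°·cos 24°, cos 155°·cos 24°, −sin 24°).
Cross product v₁ × v₂ gives the pole to the plane: n ∝ (-0.127, -0.484, 0.865).
tan δ = √(n_x²+n_y²)/n_z = 0.500/0.865, so δ = 30.1°.
Dip direction = atan2(-0.127, -0.484) = 195° (azimuth of n's horizontal projection).

true dip 30°, dip direction 195°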